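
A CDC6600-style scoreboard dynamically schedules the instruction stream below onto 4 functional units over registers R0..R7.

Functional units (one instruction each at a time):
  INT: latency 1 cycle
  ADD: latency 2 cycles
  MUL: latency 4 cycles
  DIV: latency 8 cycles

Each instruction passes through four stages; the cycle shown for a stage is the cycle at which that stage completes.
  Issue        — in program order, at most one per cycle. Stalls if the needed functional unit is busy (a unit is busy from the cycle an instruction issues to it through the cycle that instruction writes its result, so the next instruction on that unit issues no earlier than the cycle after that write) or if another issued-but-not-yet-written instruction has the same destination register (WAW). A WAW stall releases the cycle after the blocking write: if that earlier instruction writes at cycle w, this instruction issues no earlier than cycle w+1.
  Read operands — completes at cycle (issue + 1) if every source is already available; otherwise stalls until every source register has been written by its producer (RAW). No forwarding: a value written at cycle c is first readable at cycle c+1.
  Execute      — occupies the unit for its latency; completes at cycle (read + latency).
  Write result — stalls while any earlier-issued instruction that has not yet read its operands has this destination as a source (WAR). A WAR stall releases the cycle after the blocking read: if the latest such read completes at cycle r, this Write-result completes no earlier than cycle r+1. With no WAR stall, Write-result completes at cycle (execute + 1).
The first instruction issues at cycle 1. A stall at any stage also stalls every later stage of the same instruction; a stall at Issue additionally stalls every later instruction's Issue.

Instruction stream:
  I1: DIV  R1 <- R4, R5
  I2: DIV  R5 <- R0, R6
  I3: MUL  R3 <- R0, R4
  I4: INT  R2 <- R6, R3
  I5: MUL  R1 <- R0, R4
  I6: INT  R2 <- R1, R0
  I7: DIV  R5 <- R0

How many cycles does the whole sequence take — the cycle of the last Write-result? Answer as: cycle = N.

cycle = 34

c1: I1 dispatched to DIV
c2: I1 operands ready
c10: I1 complete
c11: R1←I1
c12: I2 dispatched to DIV
c13: I2 operands ready | I3 dispatched to MUL
c14: I3 operands ready | I4 dispatched to INT
c18: I3 complete
c19: R3←I3
c20: I4 operands ready | I5 dispatched to MUL
c21: I2 complete | I4 complete | I5 operands ready
c22: R5←I2 | R2←I4
c23: I6 dispatched to INT
c24: I7 dispatched to DIV
c25: I5 complete | I7 operands ready
c26: R1←I5
c27: I6 operands ready
c28: I6 complete
c29: R2←I6
c33: I7 complete
c34: R5←I7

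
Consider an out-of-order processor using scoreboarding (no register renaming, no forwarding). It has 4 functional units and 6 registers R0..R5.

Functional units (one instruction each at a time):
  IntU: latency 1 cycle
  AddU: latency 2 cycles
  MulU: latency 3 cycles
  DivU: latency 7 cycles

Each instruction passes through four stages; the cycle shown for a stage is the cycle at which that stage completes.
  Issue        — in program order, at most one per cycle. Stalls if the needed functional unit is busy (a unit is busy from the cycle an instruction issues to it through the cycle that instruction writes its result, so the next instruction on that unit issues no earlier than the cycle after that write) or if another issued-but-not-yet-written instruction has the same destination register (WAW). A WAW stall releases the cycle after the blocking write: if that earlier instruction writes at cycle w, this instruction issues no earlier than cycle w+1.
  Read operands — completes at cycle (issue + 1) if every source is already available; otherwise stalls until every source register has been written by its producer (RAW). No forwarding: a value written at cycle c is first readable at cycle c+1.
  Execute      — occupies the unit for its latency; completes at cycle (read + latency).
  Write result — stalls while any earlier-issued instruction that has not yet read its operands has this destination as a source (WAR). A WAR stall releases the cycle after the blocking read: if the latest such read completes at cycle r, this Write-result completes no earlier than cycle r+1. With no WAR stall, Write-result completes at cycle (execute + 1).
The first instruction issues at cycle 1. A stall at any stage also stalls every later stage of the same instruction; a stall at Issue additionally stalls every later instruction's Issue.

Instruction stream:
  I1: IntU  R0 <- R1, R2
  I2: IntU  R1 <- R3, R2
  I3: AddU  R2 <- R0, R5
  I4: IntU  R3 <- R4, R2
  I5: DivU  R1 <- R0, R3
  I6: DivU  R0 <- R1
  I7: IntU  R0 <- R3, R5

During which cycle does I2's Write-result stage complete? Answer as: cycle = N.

cycle = 8

I1  is:1  ro:2  ex:3  wr:4
I2  is:5  ro:6  ex:7  wr:8  — struct: IntU busy until I1 writes@4
I3  is:6  ro:7  ex:9  wr:10
I4  is:9  ro:11  ex:12  wr:13  — struct: IntU busy until I2 writes@8, RAW R2: wait I3 write@10
I5  is:10  ro:14  ex:21  wr:22  — RAW R3: wait I4 write@13
I6  is:23  ro:24  ex:31  wr:32  — struct: DivU busy until I5 writes@22
I7  is:33  ro:34  ex:35  wr:36  — WAW R0: wait I6 write@32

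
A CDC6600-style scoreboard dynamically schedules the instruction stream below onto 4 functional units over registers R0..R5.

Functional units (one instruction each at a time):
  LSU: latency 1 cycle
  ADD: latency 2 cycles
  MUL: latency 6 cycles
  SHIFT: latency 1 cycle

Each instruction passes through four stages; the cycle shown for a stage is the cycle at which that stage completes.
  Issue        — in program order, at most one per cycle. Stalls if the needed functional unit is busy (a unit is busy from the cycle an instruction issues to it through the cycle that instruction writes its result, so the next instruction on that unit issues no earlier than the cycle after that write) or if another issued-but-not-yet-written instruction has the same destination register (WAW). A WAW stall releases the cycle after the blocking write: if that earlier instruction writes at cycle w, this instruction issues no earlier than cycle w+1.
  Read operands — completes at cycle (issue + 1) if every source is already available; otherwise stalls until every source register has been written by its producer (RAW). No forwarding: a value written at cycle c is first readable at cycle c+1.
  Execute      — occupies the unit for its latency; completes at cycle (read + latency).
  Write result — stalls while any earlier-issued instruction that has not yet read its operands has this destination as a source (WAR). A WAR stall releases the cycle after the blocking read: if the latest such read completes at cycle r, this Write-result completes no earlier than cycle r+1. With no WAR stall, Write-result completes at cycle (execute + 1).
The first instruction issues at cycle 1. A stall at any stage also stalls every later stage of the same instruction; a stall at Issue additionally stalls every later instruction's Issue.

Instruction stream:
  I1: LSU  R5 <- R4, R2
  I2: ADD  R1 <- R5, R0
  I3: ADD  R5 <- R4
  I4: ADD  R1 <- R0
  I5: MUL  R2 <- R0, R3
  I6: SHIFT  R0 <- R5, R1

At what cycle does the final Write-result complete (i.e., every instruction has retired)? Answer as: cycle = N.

c1: I1 issues→LSU
c2: I1 reads | I2 issues→ADD
c3: I1 exec-done
c4: I1 writes R5
c5: I2 reads
c7: I2 exec-done
c8: I2 writes R1
c9: I3 issues→ADD
c10: I3 reads
c12: I3 exec-done
c13: I3 writes R5
c14: I4 issues→ADD
c15: I4 reads | I5 issues→MUL
c16: I5 reads | I6 issues→SHIFT
c17: I4 exec-done
c18: I4 writes R1
c19: I6 reads
c20: I6 exec-done
c21: I6 writes R0
c22: I5 exec-done
c23: I5 writes R2

cycle = 23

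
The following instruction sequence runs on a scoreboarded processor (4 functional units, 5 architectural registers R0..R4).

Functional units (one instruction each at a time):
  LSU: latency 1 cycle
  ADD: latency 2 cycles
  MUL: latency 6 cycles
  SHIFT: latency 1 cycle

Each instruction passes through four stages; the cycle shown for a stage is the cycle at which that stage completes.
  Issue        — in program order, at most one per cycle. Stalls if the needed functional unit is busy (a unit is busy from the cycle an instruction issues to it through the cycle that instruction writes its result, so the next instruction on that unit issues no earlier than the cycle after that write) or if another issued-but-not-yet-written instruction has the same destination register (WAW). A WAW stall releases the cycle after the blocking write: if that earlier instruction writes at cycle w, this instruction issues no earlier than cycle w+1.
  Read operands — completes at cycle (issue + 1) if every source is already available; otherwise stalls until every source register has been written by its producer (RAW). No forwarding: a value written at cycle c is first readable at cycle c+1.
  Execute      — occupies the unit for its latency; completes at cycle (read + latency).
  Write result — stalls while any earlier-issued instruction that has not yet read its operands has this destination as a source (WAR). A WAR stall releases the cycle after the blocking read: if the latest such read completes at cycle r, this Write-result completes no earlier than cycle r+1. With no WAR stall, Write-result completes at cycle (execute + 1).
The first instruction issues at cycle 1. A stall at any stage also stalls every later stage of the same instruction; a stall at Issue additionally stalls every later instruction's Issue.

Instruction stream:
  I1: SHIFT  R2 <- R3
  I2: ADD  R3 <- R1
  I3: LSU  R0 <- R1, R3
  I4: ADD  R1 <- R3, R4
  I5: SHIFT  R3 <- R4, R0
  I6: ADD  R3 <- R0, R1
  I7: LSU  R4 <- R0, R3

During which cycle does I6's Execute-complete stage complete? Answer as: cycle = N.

cycle = 16

I1  is:1  ro:2  ex:3  wr:4
I2  is:2  ro:3  ex:5  wr:6
I3  is:3  ro:7  ex:8  wr:9  — RAW R3: wait I2 write@6
I4  is:7  ro:8  ex:10  wr:11  — struct: ADD busy until I2 writes@6
I5  is:8  ro:10  ex:11  wr:12  — RAW R0: wait I3 write@9
I6  is:13  ro:14  ex:16  wr:17  — WAW R3: wait I5 write@12
I7  is:14  ro:18  ex:19  wr:20  — RAW R3: wait I6 write@17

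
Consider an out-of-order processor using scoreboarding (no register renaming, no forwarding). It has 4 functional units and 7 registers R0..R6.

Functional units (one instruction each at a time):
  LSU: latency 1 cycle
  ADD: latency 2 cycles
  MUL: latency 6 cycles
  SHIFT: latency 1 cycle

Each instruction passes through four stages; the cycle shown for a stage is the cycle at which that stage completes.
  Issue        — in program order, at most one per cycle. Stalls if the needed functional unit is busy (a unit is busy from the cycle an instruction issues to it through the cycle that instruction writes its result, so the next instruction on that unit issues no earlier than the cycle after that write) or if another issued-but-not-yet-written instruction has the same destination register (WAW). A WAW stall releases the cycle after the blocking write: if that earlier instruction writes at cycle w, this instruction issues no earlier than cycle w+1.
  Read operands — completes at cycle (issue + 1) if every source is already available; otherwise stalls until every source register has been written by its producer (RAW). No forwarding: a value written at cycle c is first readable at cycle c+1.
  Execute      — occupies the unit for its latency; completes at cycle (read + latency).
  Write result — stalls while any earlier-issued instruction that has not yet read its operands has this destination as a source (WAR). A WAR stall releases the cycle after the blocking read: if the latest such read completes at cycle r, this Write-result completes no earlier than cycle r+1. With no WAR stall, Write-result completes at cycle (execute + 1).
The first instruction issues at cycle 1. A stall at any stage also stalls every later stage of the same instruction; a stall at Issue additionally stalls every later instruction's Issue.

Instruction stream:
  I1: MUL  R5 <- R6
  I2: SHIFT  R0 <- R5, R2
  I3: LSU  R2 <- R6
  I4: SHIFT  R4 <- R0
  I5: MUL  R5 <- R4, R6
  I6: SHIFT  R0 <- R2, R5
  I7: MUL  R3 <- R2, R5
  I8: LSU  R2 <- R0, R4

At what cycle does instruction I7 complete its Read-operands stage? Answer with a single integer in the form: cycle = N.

cycle = 26

cycle 1: issue I1 (MUL)
cycle 2: I1 read-ops · issue I2 (SHIFT)
cycle 3: issue I3 (LSU)
cycle 4: I3 read-ops
cycle 5: I3 finished on LSU
cycle 8: I1 finished on MUL
cycle 9: I1→R5
cycle 10: I2 read-ops
cycle 11: I2 finished on SHIFT · I3→R2
cycle 12: I2→R0
cycle 13: issue I4 (SHIFT)
cycle 14: I4 read-ops · issue I5 (MUL)
cycle 15: I4 finished on SHIFT
cycle 16: I4→R4
cycle 17: I5 read-ops · issue I6 (SHIFT)
cycle 23: I5 finished on MUL
cycle 24: I5→R5
cycle 25: I6 read-ops · issue I7 (MUL)
cycle 26: I6 finished on SHIFT · I7 read-ops · issue I8 (LSU)
cycle 27: I6→R0
cycle 28: I8 read-ops
cycle 29: I8 finished on LSU
cycle 30: I8→R2
cycle 32: I7 finished on MUL
cycle 33: I7→R3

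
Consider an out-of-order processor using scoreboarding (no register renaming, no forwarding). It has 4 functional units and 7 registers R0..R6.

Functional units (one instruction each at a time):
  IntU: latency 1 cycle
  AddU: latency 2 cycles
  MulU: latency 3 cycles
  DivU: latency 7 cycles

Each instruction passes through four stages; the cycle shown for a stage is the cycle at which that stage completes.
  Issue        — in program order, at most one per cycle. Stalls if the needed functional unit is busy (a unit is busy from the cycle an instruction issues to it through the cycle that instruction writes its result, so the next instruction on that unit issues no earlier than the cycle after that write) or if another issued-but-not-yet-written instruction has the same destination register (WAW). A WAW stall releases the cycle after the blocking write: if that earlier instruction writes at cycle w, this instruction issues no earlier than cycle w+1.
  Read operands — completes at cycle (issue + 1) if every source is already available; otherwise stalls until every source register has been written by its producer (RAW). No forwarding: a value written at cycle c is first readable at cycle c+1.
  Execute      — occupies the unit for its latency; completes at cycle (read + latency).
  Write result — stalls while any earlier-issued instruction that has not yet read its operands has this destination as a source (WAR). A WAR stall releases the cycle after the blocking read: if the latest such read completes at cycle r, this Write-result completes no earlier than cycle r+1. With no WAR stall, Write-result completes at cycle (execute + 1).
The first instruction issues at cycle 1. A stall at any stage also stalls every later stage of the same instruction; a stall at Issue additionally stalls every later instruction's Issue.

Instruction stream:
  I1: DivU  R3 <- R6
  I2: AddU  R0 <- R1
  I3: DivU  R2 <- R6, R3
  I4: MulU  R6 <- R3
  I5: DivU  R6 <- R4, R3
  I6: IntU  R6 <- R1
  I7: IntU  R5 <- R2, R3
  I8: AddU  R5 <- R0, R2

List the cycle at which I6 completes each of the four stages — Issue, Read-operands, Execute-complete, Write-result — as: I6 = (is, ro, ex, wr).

  I1 | 1 | 2 | 9 | 10
  I2 | 2 | 3 | 5 | 6
  I3 | 11 | 12 | 19 | 20   struct: DivU busy until I1 writes@10
  I4 | 12 | 13 | 16 | 17
  I5 | 21 | 22 | 29 | 30   struct: DivU busy until I3 writes@20
  I6 | 31 | 32 | 33 | 34   WAW R6: wait I5 write@30
  I7 | 35 | 36 | 37 | 38   struct: IntU busy until I6 writes@34
  I8 | 39 | 40 | 42 | 43   WAW R5: wait I7 write@38

I6 = (31, 32, 33, 34)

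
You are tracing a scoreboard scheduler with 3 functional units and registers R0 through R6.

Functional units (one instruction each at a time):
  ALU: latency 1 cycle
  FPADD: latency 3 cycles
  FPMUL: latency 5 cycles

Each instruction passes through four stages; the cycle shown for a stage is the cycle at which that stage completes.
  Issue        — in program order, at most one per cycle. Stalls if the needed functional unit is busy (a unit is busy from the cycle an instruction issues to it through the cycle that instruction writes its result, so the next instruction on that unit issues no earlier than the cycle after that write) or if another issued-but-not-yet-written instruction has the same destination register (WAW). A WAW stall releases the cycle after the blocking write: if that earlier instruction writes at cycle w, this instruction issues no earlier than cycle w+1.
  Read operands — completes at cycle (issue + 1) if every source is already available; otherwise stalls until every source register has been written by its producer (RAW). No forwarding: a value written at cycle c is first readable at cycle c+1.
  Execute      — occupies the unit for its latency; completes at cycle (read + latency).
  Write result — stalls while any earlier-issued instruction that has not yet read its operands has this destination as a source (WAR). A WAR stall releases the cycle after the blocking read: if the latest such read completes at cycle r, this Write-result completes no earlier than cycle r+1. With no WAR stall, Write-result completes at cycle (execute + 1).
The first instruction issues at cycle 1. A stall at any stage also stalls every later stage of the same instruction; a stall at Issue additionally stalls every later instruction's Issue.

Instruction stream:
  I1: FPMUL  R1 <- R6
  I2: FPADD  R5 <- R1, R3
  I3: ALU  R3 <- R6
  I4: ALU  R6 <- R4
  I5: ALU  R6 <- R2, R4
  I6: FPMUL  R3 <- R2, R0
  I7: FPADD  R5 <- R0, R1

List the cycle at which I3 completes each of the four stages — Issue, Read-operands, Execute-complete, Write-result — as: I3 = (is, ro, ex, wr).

I3 = (3, 4, 5, 10)

c1: issue I1 (FPMUL)
c2: I1 read-ops · issue I2 (FPADD)
c3: issue I3 (ALU)
c4: I3 read-ops
c5: I3 finished on ALU
c7: I1 finished on FPMUL
c8: I1→R1
c9: I2 read-ops
c10: I3→R3
c11: issue I4 (ALU)
c12: I2 finished on FPADD · I4 read-ops
c13: I2→R5 · I4 finished on ALU
c14: I4→R6
c15: issue I5 (ALU)
c16: I5 read-ops · issue I6 (FPMUL)
c17: I5 finished on ALU · I6 read-ops · issue I7 (FPADD)
c18: I5→R6 · I7 read-ops
c21: I7 finished on FPADD
c22: I6 finished on FPMUL · I7→R5
c23: I6→R3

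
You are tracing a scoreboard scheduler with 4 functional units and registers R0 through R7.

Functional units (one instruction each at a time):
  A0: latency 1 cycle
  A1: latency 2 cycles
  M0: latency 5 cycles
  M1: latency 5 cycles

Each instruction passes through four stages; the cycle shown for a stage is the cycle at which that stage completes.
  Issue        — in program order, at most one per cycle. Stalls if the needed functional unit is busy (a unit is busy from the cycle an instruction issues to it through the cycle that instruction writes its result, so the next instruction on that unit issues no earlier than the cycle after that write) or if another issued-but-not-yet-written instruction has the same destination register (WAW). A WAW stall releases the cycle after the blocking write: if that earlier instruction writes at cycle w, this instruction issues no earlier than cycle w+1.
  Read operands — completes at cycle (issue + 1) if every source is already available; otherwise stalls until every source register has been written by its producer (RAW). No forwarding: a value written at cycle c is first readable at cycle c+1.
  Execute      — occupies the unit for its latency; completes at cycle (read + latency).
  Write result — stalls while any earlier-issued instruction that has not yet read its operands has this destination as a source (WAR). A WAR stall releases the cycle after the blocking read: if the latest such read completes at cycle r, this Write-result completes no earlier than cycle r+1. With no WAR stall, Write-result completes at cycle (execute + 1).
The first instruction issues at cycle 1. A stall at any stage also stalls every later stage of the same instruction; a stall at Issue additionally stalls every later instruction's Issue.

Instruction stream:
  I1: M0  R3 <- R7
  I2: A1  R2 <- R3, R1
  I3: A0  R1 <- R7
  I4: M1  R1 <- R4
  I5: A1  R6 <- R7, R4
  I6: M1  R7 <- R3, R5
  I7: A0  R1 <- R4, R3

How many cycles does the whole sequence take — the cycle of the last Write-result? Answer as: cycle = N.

cycle = 26

t=1  I1→M0
t=2  I1 RO | I2→A1
t=3  I3→A0
t=4  I3 RO
t=5  I3 EX
t=7  I1 EX
t=8  I1 WR R3
t=9  I2 RO
t=10  I3 WR R1
t=11  I2 EX | I4→M1
t=12  I2 WR R2 | I4 RO
t=13  I5→A1
t=14  I5 RO
t=16  I5 EX
t=17  I4 EX | I5 WR R6
t=18  I4 WR R1
t=19  I6→M1
t=20  I6 RO | I7→A0
t=21  I7 RO
t=22  I7 EX
t=23  I7 WR R1
t=25  I6 EX
t=26  I6 WR R7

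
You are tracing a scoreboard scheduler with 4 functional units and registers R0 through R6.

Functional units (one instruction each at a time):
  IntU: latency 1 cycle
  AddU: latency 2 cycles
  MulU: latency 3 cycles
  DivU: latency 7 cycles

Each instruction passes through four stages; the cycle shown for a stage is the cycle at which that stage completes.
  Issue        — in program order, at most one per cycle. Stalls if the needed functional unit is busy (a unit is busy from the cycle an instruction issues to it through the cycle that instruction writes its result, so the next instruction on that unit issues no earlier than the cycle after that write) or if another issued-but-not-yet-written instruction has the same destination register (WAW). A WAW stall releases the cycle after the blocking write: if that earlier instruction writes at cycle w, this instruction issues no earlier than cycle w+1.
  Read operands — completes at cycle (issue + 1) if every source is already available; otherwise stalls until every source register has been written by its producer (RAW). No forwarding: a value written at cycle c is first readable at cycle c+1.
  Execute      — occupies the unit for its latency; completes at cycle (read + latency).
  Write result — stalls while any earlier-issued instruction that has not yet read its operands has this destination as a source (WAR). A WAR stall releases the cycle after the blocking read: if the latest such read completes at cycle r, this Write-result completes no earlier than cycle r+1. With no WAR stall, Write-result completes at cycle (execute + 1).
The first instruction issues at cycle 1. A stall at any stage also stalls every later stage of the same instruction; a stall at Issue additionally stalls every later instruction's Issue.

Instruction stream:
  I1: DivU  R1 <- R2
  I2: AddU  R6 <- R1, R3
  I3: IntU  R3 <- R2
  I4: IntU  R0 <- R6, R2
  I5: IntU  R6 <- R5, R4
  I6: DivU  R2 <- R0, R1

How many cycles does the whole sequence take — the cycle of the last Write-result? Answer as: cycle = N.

c1: I1 issues→DivU
c2: I1 reads; I2 issues→AddU
c3: I3 issues→IntU
c4: I3 reads
c5: I3 exec-done
c9: I1 exec-done
c10: I1 writes R1
c11: I2 reads
c12: I3 writes R3
c13: I2 exec-done; I4 issues→IntU
c14: I2 writes R6
c15: I4 reads
c16: I4 exec-done
c17: I4 writes R0
c18: I5 issues→IntU
c19: I5 reads; I6 issues→DivU
c20: I5 exec-done; I6 reads
c21: I5 writes R6
c27: I6 exec-done
c28: I6 writes R2

cycle = 28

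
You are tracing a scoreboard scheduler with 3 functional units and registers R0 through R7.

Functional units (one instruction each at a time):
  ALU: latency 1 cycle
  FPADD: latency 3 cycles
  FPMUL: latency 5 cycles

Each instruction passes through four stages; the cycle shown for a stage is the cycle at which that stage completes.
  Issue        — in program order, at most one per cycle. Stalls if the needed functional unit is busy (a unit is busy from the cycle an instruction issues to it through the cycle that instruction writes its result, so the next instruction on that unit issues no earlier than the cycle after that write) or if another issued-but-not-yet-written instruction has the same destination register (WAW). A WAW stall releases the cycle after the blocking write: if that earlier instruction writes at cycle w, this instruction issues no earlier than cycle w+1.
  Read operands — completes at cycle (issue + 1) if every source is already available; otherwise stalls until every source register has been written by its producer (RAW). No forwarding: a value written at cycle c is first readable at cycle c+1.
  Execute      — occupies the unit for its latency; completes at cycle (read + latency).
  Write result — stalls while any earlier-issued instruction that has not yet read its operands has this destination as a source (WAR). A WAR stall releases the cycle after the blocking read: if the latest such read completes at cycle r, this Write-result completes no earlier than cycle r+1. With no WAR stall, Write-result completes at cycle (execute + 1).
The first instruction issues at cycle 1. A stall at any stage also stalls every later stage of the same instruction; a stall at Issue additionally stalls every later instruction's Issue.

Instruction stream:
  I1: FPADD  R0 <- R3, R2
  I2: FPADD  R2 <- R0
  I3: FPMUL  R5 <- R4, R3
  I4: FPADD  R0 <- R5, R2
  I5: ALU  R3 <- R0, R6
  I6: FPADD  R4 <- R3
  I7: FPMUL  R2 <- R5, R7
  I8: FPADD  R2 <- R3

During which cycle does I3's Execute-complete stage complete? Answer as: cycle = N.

1) issue 1, read 2, done 5, write 6
2) issue 7, read 8, done 11, write 12  <struct: FPADD busy until I1 writes@6>
3) issue 8, read 9, done 14, write 15
4) issue 13, read 16, done 19, write 20  <struct: FPADD busy until I2 writes@12 / RAW R5: wait I3 write@15>
5) issue 14, read 21, done 22, write 23  <RAW R0: wait I4 write@20>
6) issue 21, read 24, done 27, write 28  <struct: FPADD busy until I4 writes@20 / RAW R3: wait I5 write@23>
7) issue 22, read 23, done 28, write 29
8) issue 30, read 31, done 34, write 35  <WAW R2: wait I7 write@29>

cycle = 14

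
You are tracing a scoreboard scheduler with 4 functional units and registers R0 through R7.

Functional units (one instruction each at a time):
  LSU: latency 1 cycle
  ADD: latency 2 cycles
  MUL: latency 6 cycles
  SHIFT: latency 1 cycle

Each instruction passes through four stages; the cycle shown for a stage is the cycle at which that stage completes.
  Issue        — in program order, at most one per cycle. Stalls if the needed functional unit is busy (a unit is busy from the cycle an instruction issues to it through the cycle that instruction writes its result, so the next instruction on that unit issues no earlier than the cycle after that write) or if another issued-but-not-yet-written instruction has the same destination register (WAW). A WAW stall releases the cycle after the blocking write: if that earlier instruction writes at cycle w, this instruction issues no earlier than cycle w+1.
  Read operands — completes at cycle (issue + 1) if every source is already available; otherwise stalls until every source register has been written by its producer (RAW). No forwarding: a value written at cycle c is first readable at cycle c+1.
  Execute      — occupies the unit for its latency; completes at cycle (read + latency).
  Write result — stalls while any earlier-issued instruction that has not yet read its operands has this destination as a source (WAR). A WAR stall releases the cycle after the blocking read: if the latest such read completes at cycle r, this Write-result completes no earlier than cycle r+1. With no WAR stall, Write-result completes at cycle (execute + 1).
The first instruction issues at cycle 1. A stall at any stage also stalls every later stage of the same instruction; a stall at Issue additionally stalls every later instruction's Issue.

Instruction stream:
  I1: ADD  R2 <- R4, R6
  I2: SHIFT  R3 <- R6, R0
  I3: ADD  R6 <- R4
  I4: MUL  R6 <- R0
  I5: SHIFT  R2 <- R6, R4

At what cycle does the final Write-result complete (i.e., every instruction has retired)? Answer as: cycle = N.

cycle = 22

I1: IS=1 RO=2 EX=4 WR=5
I2: IS=2 RO=3 EX=4 WR=5
I3: IS=6 RO=7 EX=9 WR=10  [struct: ADD busy until I1 writes@5]
I4: IS=11 RO=12 EX=18 WR=19  [WAW R6: wait I3 write@10]
I5: IS=12 RO=20 EX=21 WR=22  [RAW R6: wait I4 write@19]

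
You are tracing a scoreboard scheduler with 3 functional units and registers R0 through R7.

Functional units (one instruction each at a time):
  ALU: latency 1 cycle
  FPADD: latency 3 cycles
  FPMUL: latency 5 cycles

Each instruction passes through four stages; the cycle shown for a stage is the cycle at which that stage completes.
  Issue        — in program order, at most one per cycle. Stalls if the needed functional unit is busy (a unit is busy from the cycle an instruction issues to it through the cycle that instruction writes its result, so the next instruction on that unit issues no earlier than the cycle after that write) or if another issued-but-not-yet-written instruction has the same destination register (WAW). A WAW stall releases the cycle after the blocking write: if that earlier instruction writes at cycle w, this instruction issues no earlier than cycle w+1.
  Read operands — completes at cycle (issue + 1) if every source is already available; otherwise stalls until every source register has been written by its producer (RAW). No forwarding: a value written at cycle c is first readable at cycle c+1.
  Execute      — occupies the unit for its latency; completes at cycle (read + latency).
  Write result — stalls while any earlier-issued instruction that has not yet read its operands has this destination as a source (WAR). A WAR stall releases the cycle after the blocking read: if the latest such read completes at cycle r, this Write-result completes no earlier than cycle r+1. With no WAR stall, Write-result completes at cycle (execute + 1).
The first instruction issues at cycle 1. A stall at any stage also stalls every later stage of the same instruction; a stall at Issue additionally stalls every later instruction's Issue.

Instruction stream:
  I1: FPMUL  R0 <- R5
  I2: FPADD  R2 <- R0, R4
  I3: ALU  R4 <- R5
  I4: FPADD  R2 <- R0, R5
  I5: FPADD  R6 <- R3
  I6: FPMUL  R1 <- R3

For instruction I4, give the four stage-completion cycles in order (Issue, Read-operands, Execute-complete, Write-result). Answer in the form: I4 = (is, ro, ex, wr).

I4 = (14, 15, 18, 19)

cycle 1: I1 issues→FPMUL
cycle 2: I1 reads, I2 issues→FPADD
cycle 3: I3 issues→ALU
cycle 4: I3 reads
cycle 5: I3 exec-done
cycle 7: I1 exec-done
cycle 8: I1 writes R0
cycle 9: I2 reads
cycle 10: I3 writes R4
cycle 12: I2 exec-done
cycle 13: I2 writes R2
cycle 14: I4 issues→FPADD
cycle 15: I4 reads
cycle 18: I4 exec-done
cycle 19: I4 writes R2
cycle 20: I5 issues→FPADD
cycle 21: I5 reads, I6 issues→FPMUL
cycle 22: I6 reads
cycle 24: I5 exec-done
cycle 25: I5 writes R6
cycle 27: I6 exec-done
cycle 28: I6 writes R1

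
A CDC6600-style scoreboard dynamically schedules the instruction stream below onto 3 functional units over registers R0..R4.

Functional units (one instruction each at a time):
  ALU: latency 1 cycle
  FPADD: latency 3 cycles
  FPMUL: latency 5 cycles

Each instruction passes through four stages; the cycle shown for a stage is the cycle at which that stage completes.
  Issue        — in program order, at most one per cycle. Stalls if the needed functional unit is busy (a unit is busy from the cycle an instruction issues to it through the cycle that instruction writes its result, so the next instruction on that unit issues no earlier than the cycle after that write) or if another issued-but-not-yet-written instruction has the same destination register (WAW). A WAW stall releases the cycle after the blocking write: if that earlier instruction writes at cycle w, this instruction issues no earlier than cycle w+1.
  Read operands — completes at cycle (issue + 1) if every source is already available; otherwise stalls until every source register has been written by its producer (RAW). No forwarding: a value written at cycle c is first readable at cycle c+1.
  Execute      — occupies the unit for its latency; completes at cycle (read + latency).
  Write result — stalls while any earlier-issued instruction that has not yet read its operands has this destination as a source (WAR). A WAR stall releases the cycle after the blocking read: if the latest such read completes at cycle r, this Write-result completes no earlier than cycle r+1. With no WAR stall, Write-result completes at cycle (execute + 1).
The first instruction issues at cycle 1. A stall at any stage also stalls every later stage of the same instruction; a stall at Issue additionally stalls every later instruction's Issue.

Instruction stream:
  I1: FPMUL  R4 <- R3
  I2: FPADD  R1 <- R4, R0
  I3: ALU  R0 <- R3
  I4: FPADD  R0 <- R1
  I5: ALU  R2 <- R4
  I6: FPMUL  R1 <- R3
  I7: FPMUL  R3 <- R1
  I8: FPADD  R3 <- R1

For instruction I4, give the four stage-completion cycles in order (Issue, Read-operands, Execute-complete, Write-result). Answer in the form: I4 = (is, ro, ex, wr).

I1  is:1  ro:2  ex:7  wr:8
I2  is:2  ro:9  ex:12  wr:13  — RAW R4: wait I1 write@8
I3  is:3  ro:4  ex:5  wr:10  — WAR R0: wait I2 read@9
I4  is:14  ro:15  ex:18  wr:19  — struct: FPADD busy until I2 writes@13
I5  is:15  ro:16  ex:17  wr:18
I6  is:16  ro:17  ex:22  wr:23
I7  is:24  ro:25  ex:30  wr:31  — struct: FPMUL busy until I6 writes@23
I8  is:32  ro:33  ex:36  wr:37  — WAW R3: wait I7 write@31

I4 = (14, 15, 18, 19)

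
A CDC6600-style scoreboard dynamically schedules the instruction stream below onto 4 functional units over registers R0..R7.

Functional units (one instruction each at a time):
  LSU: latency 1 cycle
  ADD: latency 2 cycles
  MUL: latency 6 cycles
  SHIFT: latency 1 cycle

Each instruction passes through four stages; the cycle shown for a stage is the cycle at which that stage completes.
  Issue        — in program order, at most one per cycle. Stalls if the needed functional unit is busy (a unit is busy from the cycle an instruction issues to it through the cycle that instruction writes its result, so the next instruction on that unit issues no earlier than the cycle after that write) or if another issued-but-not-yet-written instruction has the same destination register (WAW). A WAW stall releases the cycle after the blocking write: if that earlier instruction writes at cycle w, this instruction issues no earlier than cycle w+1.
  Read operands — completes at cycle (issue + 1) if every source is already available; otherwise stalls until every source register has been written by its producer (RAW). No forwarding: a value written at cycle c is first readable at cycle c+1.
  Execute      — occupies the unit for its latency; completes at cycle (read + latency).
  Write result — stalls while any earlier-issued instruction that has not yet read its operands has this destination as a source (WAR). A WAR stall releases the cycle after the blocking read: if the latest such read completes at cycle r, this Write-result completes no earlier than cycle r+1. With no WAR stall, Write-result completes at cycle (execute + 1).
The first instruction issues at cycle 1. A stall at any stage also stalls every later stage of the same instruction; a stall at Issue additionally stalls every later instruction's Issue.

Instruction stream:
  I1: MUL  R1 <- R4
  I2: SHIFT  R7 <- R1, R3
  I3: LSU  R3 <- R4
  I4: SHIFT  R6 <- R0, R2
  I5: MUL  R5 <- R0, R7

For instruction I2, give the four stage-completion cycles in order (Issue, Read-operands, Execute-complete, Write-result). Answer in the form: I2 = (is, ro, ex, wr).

[I1] 1/2/8/9
[I2] 2/10/11/12  (RAW R1: wait I1 write@9)
[I3] 3/4/5/11  (WAR R3: wait I2 read@10)
[I4] 13/14/15/16  (struct: SHIFT busy until I2 writes@12)
[I5] 14/15/21/22

I2 = (2, 10, 11, 12)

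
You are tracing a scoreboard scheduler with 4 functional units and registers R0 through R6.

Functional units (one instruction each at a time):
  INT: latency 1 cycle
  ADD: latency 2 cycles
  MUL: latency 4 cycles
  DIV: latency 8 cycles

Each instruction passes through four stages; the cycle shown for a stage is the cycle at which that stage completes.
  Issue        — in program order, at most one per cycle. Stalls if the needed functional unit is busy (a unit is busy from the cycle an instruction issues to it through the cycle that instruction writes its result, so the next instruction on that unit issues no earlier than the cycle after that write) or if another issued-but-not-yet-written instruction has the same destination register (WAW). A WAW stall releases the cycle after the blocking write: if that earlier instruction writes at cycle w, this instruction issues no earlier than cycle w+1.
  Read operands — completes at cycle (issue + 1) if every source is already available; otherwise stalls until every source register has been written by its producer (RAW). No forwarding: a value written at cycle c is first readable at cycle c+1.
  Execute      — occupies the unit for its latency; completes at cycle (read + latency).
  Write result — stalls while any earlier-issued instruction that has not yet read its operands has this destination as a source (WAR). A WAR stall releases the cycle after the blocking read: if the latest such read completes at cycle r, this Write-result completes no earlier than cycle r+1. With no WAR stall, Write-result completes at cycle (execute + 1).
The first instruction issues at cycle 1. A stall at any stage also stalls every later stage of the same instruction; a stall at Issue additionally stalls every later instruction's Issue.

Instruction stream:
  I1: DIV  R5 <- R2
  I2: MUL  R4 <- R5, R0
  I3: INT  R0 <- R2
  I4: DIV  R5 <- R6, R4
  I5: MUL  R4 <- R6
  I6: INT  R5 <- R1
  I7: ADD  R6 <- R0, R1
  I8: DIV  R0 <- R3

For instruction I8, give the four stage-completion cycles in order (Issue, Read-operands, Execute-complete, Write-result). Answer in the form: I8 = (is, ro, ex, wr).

I8 = (30, 31, 39, 40)

1) issue 1, read 2, done 10, write 11
2) issue 2, read 12, done 16, write 17  <RAW R5: wait I1 write@11>
3) issue 3, read 4, done 5, write 13  <WAR R0: wait I2 read@12>
4) issue 12, read 18, done 26, write 27  <struct: DIV busy until I1 writes@11 / RAW R4: wait I2 write@17>
5) issue 18, read 19, done 23, write 24  <struct: MUL busy until I2 writes@17>
6) issue 28, read 29, done 30, write 31  <WAW R5: wait I4 write@27>
7) issue 29, read 30, done 32, write 33
8) issue 30, read 31, done 39, write 40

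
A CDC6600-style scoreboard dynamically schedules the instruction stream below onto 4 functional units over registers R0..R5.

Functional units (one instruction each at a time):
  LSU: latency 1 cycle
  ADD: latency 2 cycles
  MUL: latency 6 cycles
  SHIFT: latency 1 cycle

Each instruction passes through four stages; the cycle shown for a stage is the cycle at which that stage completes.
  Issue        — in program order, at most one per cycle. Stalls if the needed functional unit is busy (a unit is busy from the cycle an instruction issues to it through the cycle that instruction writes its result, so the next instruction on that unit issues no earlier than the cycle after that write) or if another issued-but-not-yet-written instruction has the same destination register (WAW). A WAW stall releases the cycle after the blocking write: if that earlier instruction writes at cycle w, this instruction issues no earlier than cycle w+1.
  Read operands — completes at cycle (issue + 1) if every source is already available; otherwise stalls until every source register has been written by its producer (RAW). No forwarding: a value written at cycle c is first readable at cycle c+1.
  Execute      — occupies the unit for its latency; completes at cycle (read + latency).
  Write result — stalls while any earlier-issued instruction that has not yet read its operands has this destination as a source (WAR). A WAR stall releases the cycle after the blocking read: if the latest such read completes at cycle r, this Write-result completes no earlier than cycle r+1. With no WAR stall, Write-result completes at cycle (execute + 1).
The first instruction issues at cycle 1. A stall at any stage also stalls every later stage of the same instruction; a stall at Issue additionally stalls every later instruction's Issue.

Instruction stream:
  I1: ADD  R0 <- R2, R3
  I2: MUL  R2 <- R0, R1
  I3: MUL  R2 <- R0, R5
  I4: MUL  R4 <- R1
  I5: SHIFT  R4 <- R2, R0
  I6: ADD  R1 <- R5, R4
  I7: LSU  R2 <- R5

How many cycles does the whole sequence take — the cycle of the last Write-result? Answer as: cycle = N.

[1] I1 issues→ADD
[2] I1 reads; I2 issues→MUL
[4] I1 exec-done
[5] I1 writes R0
[6] I2 reads
[12] I2 exec-done
[13] I2 writes R2
[14] I3 issues→MUL
[15] I3 reads
[21] I3 exec-done
[22] I3 writes R2
[23] I4 issues→MUL
[24] I4 reads
[30] I4 exec-done
[31] I4 writes R4
[32] I5 issues→SHIFT
[33] I5 reads; I6 issues→ADD
[34] I5 exec-done; I7 issues→LSU
[35] I5 writes R4; I7 reads
[36] I6 reads; I7 exec-done
[37] I7 writes R2
[38] I6 exec-done
[39] I6 writes R1

cycle = 39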